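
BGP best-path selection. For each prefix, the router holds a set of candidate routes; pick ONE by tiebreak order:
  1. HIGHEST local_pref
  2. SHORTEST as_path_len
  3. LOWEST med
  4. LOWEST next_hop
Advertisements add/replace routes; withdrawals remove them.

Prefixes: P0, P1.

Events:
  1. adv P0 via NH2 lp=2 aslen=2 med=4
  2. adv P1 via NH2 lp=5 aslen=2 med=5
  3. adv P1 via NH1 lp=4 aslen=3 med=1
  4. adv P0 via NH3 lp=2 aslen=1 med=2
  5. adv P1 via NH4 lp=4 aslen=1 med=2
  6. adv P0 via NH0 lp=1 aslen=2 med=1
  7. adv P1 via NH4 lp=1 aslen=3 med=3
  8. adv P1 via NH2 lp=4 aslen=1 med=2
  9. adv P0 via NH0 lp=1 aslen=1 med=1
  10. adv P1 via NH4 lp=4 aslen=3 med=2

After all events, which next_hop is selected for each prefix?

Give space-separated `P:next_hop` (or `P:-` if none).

Op 1: best P0=NH2 P1=-
Op 2: best P0=NH2 P1=NH2
Op 3: best P0=NH2 P1=NH2
Op 4: best P0=NH3 P1=NH2
Op 5: best P0=NH3 P1=NH2
Op 6: best P0=NH3 P1=NH2
Op 7: best P0=NH3 P1=NH2
Op 8: best P0=NH3 P1=NH2
Op 9: best P0=NH3 P1=NH2
Op 10: best P0=NH3 P1=NH2

Answer: P0:NH3 P1:NH2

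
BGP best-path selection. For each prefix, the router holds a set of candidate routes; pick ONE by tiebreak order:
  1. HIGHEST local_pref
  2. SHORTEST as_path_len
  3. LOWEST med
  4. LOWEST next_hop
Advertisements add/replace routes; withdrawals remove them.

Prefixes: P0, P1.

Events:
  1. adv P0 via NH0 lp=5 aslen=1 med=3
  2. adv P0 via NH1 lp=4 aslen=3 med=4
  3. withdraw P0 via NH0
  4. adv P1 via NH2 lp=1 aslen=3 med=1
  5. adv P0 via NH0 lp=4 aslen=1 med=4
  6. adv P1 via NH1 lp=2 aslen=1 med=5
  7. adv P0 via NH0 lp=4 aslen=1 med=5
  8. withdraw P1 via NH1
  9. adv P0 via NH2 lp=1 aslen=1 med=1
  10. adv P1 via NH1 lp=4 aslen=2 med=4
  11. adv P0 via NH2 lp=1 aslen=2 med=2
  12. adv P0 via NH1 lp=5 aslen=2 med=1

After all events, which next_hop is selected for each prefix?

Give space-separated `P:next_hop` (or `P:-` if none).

Answer: P0:NH1 P1:NH1

Derivation:
Op 1: best P0=NH0 P1=-
Op 2: best P0=NH0 P1=-
Op 3: best P0=NH1 P1=-
Op 4: best P0=NH1 P1=NH2
Op 5: best P0=NH0 P1=NH2
Op 6: best P0=NH0 P1=NH1
Op 7: best P0=NH0 P1=NH1
Op 8: best P0=NH0 P1=NH2
Op 9: best P0=NH0 P1=NH2
Op 10: best P0=NH0 P1=NH1
Op 11: best P0=NH0 P1=NH1
Op 12: best P0=NH1 P1=NH1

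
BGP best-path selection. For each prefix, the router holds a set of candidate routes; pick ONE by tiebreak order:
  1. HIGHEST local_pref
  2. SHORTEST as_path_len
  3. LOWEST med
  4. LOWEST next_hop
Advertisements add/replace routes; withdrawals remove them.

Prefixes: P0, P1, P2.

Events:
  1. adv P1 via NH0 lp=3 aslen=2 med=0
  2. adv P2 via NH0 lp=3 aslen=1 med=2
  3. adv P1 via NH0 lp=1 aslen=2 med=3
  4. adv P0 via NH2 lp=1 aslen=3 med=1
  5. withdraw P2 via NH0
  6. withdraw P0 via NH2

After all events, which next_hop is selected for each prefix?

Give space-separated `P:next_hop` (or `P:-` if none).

Op 1: best P0=- P1=NH0 P2=-
Op 2: best P0=- P1=NH0 P2=NH0
Op 3: best P0=- P1=NH0 P2=NH0
Op 4: best P0=NH2 P1=NH0 P2=NH0
Op 5: best P0=NH2 P1=NH0 P2=-
Op 6: best P0=- P1=NH0 P2=-

Answer: P0:- P1:NH0 P2:-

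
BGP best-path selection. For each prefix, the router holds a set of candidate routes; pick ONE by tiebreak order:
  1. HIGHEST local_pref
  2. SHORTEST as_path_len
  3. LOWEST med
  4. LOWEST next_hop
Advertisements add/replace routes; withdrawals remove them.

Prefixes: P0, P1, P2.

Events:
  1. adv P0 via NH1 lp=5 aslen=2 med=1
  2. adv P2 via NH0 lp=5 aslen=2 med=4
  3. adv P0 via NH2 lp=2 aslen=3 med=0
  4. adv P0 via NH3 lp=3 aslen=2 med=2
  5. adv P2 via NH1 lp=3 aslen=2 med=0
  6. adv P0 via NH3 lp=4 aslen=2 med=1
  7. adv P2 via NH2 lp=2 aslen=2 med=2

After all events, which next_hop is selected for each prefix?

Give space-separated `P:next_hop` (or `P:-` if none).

Answer: P0:NH1 P1:- P2:NH0

Derivation:
Op 1: best P0=NH1 P1=- P2=-
Op 2: best P0=NH1 P1=- P2=NH0
Op 3: best P0=NH1 P1=- P2=NH0
Op 4: best P0=NH1 P1=- P2=NH0
Op 5: best P0=NH1 P1=- P2=NH0
Op 6: best P0=NH1 P1=- P2=NH0
Op 7: best P0=NH1 P1=- P2=NH0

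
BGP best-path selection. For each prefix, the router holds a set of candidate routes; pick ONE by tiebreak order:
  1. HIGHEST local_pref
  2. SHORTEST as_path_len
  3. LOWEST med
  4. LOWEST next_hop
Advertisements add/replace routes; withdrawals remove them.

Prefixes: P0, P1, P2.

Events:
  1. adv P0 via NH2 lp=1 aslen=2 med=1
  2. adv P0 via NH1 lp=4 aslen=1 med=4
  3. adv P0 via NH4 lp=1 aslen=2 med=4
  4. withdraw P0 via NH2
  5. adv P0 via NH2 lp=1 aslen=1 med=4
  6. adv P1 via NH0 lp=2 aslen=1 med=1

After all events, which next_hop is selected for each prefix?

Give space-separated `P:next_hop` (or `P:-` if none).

Op 1: best P0=NH2 P1=- P2=-
Op 2: best P0=NH1 P1=- P2=-
Op 3: best P0=NH1 P1=- P2=-
Op 4: best P0=NH1 P1=- P2=-
Op 5: best P0=NH1 P1=- P2=-
Op 6: best P0=NH1 P1=NH0 P2=-

Answer: P0:NH1 P1:NH0 P2:-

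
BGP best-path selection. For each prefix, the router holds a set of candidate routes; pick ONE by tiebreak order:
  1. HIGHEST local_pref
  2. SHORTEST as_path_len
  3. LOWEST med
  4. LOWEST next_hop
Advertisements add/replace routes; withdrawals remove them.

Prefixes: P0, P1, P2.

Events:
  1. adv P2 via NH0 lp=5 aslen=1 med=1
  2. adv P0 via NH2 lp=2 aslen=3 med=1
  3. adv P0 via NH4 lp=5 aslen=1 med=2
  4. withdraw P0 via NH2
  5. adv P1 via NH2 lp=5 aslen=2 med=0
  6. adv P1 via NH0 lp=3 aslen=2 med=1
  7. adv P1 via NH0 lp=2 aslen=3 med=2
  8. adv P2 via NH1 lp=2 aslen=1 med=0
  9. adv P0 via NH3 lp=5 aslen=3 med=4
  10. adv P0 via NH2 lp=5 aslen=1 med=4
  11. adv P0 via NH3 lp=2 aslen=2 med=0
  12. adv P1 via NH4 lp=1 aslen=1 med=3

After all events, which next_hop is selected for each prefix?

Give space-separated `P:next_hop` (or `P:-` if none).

Op 1: best P0=- P1=- P2=NH0
Op 2: best P0=NH2 P1=- P2=NH0
Op 3: best P0=NH4 P1=- P2=NH0
Op 4: best P0=NH4 P1=- P2=NH0
Op 5: best P0=NH4 P1=NH2 P2=NH0
Op 6: best P0=NH4 P1=NH2 P2=NH0
Op 7: best P0=NH4 P1=NH2 P2=NH0
Op 8: best P0=NH4 P1=NH2 P2=NH0
Op 9: best P0=NH4 P1=NH2 P2=NH0
Op 10: best P0=NH4 P1=NH2 P2=NH0
Op 11: best P0=NH4 P1=NH2 P2=NH0
Op 12: best P0=NH4 P1=NH2 P2=NH0

Answer: P0:NH4 P1:NH2 P2:NH0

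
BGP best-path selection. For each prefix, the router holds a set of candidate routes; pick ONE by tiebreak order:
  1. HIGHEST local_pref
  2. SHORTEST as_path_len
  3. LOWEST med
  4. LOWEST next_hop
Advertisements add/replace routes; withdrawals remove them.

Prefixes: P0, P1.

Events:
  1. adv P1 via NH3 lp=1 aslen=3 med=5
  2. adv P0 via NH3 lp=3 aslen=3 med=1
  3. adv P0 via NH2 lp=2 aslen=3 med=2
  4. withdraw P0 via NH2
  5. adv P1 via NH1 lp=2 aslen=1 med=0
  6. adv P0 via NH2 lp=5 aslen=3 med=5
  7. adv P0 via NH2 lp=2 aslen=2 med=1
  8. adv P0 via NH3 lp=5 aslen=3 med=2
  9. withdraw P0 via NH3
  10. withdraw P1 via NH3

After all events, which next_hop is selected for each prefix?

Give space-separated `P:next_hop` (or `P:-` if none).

Op 1: best P0=- P1=NH3
Op 2: best P0=NH3 P1=NH3
Op 3: best P0=NH3 P1=NH3
Op 4: best P0=NH3 P1=NH3
Op 5: best P0=NH3 P1=NH1
Op 6: best P0=NH2 P1=NH1
Op 7: best P0=NH3 P1=NH1
Op 8: best P0=NH3 P1=NH1
Op 9: best P0=NH2 P1=NH1
Op 10: best P0=NH2 P1=NH1

Answer: P0:NH2 P1:NH1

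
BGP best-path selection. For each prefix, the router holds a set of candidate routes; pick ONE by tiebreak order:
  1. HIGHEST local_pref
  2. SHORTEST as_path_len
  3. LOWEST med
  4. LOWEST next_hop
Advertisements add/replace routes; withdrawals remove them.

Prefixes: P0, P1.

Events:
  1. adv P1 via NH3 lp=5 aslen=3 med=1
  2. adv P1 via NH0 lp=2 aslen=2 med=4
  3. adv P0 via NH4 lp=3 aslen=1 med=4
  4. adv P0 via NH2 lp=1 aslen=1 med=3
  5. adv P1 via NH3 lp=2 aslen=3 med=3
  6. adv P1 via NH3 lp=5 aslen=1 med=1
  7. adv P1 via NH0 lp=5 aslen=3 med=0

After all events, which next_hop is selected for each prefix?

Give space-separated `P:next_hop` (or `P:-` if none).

Answer: P0:NH4 P1:NH3

Derivation:
Op 1: best P0=- P1=NH3
Op 2: best P0=- P1=NH3
Op 3: best P0=NH4 P1=NH3
Op 4: best P0=NH4 P1=NH3
Op 5: best P0=NH4 P1=NH0
Op 6: best P0=NH4 P1=NH3
Op 7: best P0=NH4 P1=NH3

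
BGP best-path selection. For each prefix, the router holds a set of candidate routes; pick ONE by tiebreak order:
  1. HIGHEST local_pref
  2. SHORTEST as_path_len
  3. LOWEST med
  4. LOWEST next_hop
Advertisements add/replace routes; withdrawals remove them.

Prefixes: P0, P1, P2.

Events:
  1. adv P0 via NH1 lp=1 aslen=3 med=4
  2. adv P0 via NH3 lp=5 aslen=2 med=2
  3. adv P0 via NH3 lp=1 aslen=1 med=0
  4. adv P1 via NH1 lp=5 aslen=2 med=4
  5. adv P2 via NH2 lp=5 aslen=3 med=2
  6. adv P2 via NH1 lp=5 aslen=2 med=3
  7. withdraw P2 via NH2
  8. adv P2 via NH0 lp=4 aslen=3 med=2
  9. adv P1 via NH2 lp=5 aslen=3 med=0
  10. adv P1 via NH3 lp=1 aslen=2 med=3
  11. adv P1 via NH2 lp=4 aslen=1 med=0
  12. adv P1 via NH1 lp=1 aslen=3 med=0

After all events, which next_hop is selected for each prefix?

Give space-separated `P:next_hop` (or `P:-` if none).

Answer: P0:NH3 P1:NH2 P2:NH1

Derivation:
Op 1: best P0=NH1 P1=- P2=-
Op 2: best P0=NH3 P1=- P2=-
Op 3: best P0=NH3 P1=- P2=-
Op 4: best P0=NH3 P1=NH1 P2=-
Op 5: best P0=NH3 P1=NH1 P2=NH2
Op 6: best P0=NH3 P1=NH1 P2=NH1
Op 7: best P0=NH3 P1=NH1 P2=NH1
Op 8: best P0=NH3 P1=NH1 P2=NH1
Op 9: best P0=NH3 P1=NH1 P2=NH1
Op 10: best P0=NH3 P1=NH1 P2=NH1
Op 11: best P0=NH3 P1=NH1 P2=NH1
Op 12: best P0=NH3 P1=NH2 P2=NH1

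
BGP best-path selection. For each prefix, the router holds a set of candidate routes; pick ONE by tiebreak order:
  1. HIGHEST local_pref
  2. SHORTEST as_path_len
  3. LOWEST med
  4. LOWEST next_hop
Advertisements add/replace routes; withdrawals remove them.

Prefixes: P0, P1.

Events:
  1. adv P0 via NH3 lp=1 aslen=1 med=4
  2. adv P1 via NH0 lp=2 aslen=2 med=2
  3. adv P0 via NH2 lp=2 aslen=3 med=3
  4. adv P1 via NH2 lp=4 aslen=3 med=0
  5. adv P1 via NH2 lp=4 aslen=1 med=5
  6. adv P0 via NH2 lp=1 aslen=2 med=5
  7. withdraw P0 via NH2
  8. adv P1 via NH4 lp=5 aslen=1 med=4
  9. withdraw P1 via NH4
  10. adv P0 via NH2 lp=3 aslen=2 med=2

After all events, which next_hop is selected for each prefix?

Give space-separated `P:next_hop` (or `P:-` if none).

Op 1: best P0=NH3 P1=-
Op 2: best P0=NH3 P1=NH0
Op 3: best P0=NH2 P1=NH0
Op 4: best P0=NH2 P1=NH2
Op 5: best P0=NH2 P1=NH2
Op 6: best P0=NH3 P1=NH2
Op 7: best P0=NH3 P1=NH2
Op 8: best P0=NH3 P1=NH4
Op 9: best P0=NH3 P1=NH2
Op 10: best P0=NH2 P1=NH2

Answer: P0:NH2 P1:NH2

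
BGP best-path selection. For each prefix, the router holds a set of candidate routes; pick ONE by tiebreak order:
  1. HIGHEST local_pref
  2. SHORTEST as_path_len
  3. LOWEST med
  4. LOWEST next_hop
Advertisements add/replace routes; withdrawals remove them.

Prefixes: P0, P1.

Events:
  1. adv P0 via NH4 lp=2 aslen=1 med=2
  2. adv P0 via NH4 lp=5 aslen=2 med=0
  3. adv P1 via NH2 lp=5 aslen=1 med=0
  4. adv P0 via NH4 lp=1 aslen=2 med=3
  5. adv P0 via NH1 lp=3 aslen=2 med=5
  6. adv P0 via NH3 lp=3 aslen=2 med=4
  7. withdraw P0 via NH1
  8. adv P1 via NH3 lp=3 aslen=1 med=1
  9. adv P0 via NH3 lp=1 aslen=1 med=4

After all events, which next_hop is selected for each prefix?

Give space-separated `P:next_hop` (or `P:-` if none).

Op 1: best P0=NH4 P1=-
Op 2: best P0=NH4 P1=-
Op 3: best P0=NH4 P1=NH2
Op 4: best P0=NH4 P1=NH2
Op 5: best P0=NH1 P1=NH2
Op 6: best P0=NH3 P1=NH2
Op 7: best P0=NH3 P1=NH2
Op 8: best P0=NH3 P1=NH2
Op 9: best P0=NH3 P1=NH2

Answer: P0:NH3 P1:NH2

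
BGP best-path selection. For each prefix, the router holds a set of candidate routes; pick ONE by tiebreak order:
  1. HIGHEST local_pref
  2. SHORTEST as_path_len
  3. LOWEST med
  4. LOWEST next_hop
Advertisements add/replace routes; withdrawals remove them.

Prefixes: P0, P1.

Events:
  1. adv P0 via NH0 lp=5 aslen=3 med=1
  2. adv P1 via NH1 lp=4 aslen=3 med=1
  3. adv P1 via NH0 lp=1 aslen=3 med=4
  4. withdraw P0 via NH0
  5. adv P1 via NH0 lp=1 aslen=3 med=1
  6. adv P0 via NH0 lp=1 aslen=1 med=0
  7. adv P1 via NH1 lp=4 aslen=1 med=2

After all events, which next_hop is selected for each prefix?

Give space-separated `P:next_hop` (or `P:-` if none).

Answer: P0:NH0 P1:NH1

Derivation:
Op 1: best P0=NH0 P1=-
Op 2: best P0=NH0 P1=NH1
Op 3: best P0=NH0 P1=NH1
Op 4: best P0=- P1=NH1
Op 5: best P0=- P1=NH1
Op 6: best P0=NH0 P1=NH1
Op 7: best P0=NH0 P1=NH1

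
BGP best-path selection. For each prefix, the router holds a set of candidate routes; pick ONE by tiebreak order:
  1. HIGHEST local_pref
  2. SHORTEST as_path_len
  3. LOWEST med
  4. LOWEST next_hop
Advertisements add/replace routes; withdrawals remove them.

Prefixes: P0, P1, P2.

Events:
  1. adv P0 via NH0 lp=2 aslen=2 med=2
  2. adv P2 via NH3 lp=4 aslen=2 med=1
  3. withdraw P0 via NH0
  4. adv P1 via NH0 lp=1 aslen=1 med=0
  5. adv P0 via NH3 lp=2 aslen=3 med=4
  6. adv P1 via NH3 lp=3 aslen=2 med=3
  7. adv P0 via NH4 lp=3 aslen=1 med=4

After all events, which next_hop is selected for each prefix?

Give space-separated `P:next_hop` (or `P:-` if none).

Answer: P0:NH4 P1:NH3 P2:NH3

Derivation:
Op 1: best P0=NH0 P1=- P2=-
Op 2: best P0=NH0 P1=- P2=NH3
Op 3: best P0=- P1=- P2=NH3
Op 4: best P0=- P1=NH0 P2=NH3
Op 5: best P0=NH3 P1=NH0 P2=NH3
Op 6: best P0=NH3 P1=NH3 P2=NH3
Op 7: best P0=NH4 P1=NH3 P2=NH3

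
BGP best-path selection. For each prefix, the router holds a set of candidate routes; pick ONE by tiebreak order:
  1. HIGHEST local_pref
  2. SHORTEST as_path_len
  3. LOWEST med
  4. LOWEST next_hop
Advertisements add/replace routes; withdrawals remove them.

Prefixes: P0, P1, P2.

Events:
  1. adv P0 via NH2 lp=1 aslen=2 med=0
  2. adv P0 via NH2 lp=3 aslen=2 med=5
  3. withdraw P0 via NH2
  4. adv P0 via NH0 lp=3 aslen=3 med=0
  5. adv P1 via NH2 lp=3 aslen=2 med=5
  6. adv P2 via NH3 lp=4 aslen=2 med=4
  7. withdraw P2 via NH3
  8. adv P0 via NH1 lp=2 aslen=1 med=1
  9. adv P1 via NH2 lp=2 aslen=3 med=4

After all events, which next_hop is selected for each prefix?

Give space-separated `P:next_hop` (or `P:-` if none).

Op 1: best P0=NH2 P1=- P2=-
Op 2: best P0=NH2 P1=- P2=-
Op 3: best P0=- P1=- P2=-
Op 4: best P0=NH0 P1=- P2=-
Op 5: best P0=NH0 P1=NH2 P2=-
Op 6: best P0=NH0 P1=NH2 P2=NH3
Op 7: best P0=NH0 P1=NH2 P2=-
Op 8: best P0=NH0 P1=NH2 P2=-
Op 9: best P0=NH0 P1=NH2 P2=-

Answer: P0:NH0 P1:NH2 P2:-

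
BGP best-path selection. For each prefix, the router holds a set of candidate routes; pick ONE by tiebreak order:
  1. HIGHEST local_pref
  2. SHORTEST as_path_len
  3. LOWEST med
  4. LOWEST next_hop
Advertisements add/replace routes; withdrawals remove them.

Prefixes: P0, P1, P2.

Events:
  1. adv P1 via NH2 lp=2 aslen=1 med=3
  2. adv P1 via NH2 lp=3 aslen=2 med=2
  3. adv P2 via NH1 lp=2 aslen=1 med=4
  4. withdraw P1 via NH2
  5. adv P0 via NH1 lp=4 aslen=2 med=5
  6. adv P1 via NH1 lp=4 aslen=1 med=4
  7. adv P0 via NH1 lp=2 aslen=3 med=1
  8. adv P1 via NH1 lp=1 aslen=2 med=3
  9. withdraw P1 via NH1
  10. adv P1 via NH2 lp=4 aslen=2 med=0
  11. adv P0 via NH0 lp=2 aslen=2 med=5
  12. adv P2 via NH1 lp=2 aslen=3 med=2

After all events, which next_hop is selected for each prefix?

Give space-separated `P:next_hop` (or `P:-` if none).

Op 1: best P0=- P1=NH2 P2=-
Op 2: best P0=- P1=NH2 P2=-
Op 3: best P0=- P1=NH2 P2=NH1
Op 4: best P0=- P1=- P2=NH1
Op 5: best P0=NH1 P1=- P2=NH1
Op 6: best P0=NH1 P1=NH1 P2=NH1
Op 7: best P0=NH1 P1=NH1 P2=NH1
Op 8: best P0=NH1 P1=NH1 P2=NH1
Op 9: best P0=NH1 P1=- P2=NH1
Op 10: best P0=NH1 P1=NH2 P2=NH1
Op 11: best P0=NH0 P1=NH2 P2=NH1
Op 12: best P0=NH0 P1=NH2 P2=NH1

Answer: P0:NH0 P1:NH2 P2:NH1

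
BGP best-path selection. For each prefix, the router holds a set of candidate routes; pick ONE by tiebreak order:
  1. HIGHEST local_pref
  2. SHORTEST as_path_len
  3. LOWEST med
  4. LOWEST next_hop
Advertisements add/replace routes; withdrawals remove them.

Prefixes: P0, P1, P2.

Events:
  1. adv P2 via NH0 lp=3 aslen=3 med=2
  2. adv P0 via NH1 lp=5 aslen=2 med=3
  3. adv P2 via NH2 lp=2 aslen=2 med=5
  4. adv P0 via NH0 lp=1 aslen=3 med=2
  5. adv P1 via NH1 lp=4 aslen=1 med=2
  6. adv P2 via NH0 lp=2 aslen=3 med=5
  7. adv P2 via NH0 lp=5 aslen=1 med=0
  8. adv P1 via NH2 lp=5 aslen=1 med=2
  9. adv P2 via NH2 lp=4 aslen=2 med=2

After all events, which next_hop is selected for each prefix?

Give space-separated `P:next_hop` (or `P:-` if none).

Answer: P0:NH1 P1:NH2 P2:NH0

Derivation:
Op 1: best P0=- P1=- P2=NH0
Op 2: best P0=NH1 P1=- P2=NH0
Op 3: best P0=NH1 P1=- P2=NH0
Op 4: best P0=NH1 P1=- P2=NH0
Op 5: best P0=NH1 P1=NH1 P2=NH0
Op 6: best P0=NH1 P1=NH1 P2=NH2
Op 7: best P0=NH1 P1=NH1 P2=NH0
Op 8: best P0=NH1 P1=NH2 P2=NH0
Op 9: best P0=NH1 P1=NH2 P2=NH0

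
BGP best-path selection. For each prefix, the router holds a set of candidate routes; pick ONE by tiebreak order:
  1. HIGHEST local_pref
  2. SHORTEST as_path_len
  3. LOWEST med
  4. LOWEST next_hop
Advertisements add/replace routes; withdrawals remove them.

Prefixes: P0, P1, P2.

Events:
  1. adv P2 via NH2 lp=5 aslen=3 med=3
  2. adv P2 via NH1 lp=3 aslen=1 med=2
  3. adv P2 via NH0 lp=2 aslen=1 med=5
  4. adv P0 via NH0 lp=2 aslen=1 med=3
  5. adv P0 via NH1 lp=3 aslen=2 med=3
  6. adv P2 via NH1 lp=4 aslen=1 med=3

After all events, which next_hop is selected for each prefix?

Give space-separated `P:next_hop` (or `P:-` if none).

Op 1: best P0=- P1=- P2=NH2
Op 2: best P0=- P1=- P2=NH2
Op 3: best P0=- P1=- P2=NH2
Op 4: best P0=NH0 P1=- P2=NH2
Op 5: best P0=NH1 P1=- P2=NH2
Op 6: best P0=NH1 P1=- P2=NH2

Answer: P0:NH1 P1:- P2:NH2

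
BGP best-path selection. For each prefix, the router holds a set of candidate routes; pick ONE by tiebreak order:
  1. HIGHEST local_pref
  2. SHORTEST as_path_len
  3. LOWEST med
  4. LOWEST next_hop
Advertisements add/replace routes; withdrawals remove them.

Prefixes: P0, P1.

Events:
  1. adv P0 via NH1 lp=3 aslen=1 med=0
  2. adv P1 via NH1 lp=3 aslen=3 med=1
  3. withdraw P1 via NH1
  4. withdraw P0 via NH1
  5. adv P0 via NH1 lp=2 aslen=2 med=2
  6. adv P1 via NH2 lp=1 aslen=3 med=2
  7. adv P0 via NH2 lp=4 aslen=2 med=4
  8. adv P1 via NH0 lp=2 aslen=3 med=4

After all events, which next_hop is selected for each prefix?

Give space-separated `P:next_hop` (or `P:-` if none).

Op 1: best P0=NH1 P1=-
Op 2: best P0=NH1 P1=NH1
Op 3: best P0=NH1 P1=-
Op 4: best P0=- P1=-
Op 5: best P0=NH1 P1=-
Op 6: best P0=NH1 P1=NH2
Op 7: best P0=NH2 P1=NH2
Op 8: best P0=NH2 P1=NH0

Answer: P0:NH2 P1:NH0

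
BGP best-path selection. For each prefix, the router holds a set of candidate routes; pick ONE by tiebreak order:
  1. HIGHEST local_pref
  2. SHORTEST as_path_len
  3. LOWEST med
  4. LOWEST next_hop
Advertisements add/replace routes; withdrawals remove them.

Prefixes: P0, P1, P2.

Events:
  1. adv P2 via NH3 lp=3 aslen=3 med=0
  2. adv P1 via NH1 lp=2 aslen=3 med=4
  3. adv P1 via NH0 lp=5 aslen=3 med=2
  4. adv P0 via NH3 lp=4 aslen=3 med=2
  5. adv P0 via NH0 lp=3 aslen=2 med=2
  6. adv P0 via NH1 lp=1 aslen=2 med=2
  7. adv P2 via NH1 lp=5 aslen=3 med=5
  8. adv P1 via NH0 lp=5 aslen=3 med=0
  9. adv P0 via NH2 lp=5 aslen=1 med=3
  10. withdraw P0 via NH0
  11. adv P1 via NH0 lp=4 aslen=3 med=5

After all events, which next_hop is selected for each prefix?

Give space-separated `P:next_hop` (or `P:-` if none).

Op 1: best P0=- P1=- P2=NH3
Op 2: best P0=- P1=NH1 P2=NH3
Op 3: best P0=- P1=NH0 P2=NH3
Op 4: best P0=NH3 P1=NH0 P2=NH3
Op 5: best P0=NH3 P1=NH0 P2=NH3
Op 6: best P0=NH3 P1=NH0 P2=NH3
Op 7: best P0=NH3 P1=NH0 P2=NH1
Op 8: best P0=NH3 P1=NH0 P2=NH1
Op 9: best P0=NH2 P1=NH0 P2=NH1
Op 10: best P0=NH2 P1=NH0 P2=NH1
Op 11: best P0=NH2 P1=NH0 P2=NH1

Answer: P0:NH2 P1:NH0 P2:NH1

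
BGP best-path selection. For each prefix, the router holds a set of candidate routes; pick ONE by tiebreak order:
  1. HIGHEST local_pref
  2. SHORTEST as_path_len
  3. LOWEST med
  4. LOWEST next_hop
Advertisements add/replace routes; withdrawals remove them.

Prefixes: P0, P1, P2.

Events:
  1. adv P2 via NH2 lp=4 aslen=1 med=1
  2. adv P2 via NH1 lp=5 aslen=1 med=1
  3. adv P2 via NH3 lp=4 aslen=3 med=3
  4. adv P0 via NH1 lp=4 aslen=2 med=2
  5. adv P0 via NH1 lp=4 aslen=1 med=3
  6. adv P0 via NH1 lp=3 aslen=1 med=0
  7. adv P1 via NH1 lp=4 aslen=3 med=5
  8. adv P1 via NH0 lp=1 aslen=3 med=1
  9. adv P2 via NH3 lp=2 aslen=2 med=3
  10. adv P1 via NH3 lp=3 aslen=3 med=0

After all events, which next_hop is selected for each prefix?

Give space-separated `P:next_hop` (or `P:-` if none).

Op 1: best P0=- P1=- P2=NH2
Op 2: best P0=- P1=- P2=NH1
Op 3: best P0=- P1=- P2=NH1
Op 4: best P0=NH1 P1=- P2=NH1
Op 5: best P0=NH1 P1=- P2=NH1
Op 6: best P0=NH1 P1=- P2=NH1
Op 7: best P0=NH1 P1=NH1 P2=NH1
Op 8: best P0=NH1 P1=NH1 P2=NH1
Op 9: best P0=NH1 P1=NH1 P2=NH1
Op 10: best P0=NH1 P1=NH1 P2=NH1

Answer: P0:NH1 P1:NH1 P2:NH1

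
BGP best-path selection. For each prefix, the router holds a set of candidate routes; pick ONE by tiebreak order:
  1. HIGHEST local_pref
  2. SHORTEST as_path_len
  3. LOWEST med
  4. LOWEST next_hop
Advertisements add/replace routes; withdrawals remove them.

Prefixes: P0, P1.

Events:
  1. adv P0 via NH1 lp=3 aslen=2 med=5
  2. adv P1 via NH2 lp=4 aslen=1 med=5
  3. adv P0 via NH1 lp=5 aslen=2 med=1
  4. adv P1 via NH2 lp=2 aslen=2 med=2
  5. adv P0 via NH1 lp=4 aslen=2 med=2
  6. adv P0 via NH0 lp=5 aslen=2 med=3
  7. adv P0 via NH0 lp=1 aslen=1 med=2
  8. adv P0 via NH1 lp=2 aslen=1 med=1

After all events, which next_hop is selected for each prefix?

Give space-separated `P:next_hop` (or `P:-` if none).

Op 1: best P0=NH1 P1=-
Op 2: best P0=NH1 P1=NH2
Op 3: best P0=NH1 P1=NH2
Op 4: best P0=NH1 P1=NH2
Op 5: best P0=NH1 P1=NH2
Op 6: best P0=NH0 P1=NH2
Op 7: best P0=NH1 P1=NH2
Op 8: best P0=NH1 P1=NH2

Answer: P0:NH1 P1:NH2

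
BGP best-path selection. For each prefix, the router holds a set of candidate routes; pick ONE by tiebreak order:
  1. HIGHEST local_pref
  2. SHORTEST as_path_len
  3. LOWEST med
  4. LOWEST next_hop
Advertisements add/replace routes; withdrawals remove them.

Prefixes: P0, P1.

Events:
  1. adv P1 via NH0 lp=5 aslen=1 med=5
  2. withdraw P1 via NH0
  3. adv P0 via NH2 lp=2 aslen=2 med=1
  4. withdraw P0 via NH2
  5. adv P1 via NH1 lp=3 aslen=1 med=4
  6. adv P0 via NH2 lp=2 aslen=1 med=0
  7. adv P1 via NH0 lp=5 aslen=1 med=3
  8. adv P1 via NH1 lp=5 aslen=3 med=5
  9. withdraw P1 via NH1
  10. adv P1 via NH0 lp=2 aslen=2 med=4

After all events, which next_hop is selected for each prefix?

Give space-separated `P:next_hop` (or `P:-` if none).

Answer: P0:NH2 P1:NH0

Derivation:
Op 1: best P0=- P1=NH0
Op 2: best P0=- P1=-
Op 3: best P0=NH2 P1=-
Op 4: best P0=- P1=-
Op 5: best P0=- P1=NH1
Op 6: best P0=NH2 P1=NH1
Op 7: best P0=NH2 P1=NH0
Op 8: best P0=NH2 P1=NH0
Op 9: best P0=NH2 P1=NH0
Op 10: best P0=NH2 P1=NH0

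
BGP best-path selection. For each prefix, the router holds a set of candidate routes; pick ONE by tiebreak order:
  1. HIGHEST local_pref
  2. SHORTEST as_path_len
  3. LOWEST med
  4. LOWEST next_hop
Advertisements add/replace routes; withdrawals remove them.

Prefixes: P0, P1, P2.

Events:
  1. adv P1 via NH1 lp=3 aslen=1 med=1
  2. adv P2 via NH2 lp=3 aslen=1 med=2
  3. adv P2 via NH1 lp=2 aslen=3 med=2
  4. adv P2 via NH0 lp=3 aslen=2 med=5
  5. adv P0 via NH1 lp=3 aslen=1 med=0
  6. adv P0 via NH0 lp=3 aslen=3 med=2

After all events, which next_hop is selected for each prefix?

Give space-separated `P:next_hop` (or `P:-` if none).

Answer: P0:NH1 P1:NH1 P2:NH2

Derivation:
Op 1: best P0=- P1=NH1 P2=-
Op 2: best P0=- P1=NH1 P2=NH2
Op 3: best P0=- P1=NH1 P2=NH2
Op 4: best P0=- P1=NH1 P2=NH2
Op 5: best P0=NH1 P1=NH1 P2=NH2
Op 6: best P0=NH1 P1=NH1 P2=NH2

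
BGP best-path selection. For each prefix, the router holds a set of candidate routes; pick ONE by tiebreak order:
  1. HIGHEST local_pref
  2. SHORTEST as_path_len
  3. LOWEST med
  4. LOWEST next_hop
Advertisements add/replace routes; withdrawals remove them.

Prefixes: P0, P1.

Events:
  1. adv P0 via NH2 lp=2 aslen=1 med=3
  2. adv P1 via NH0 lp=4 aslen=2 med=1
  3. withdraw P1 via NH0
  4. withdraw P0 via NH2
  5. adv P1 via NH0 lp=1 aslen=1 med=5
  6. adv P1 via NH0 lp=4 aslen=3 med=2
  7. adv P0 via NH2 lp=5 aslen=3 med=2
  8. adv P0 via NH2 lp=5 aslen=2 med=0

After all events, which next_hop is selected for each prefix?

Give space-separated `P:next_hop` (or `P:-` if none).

Answer: P0:NH2 P1:NH0

Derivation:
Op 1: best P0=NH2 P1=-
Op 2: best P0=NH2 P1=NH0
Op 3: best P0=NH2 P1=-
Op 4: best P0=- P1=-
Op 5: best P0=- P1=NH0
Op 6: best P0=- P1=NH0
Op 7: best P0=NH2 P1=NH0
Op 8: best P0=NH2 P1=NH0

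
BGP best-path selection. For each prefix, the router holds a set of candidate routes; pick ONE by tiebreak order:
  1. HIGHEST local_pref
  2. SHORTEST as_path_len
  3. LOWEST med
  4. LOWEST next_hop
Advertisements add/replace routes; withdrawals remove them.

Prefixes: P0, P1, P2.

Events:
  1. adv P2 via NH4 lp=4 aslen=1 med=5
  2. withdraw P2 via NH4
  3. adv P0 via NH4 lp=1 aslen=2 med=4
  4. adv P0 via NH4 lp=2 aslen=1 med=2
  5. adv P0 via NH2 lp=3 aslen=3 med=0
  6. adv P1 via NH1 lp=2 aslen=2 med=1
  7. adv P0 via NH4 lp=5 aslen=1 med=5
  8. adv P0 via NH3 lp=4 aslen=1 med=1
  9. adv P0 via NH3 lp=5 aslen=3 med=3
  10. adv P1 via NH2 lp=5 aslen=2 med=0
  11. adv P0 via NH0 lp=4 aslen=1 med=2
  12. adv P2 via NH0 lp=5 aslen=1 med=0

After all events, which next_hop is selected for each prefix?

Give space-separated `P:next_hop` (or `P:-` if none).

Answer: P0:NH4 P1:NH2 P2:NH0

Derivation:
Op 1: best P0=- P1=- P2=NH4
Op 2: best P0=- P1=- P2=-
Op 3: best P0=NH4 P1=- P2=-
Op 4: best P0=NH4 P1=- P2=-
Op 5: best P0=NH2 P1=- P2=-
Op 6: best P0=NH2 P1=NH1 P2=-
Op 7: best P0=NH4 P1=NH1 P2=-
Op 8: best P0=NH4 P1=NH1 P2=-
Op 9: best P0=NH4 P1=NH1 P2=-
Op 10: best P0=NH4 P1=NH2 P2=-
Op 11: best P0=NH4 P1=NH2 P2=-
Op 12: best P0=NH4 P1=NH2 P2=NH0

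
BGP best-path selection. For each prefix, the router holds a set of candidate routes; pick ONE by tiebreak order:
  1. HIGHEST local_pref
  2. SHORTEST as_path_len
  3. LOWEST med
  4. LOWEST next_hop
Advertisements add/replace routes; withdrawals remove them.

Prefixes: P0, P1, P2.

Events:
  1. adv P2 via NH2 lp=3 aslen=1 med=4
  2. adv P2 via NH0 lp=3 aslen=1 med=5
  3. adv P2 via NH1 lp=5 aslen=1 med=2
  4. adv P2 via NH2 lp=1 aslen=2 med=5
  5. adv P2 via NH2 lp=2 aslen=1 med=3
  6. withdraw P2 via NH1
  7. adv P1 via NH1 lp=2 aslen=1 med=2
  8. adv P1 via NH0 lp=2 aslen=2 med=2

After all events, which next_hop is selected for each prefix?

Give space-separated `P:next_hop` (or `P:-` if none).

Op 1: best P0=- P1=- P2=NH2
Op 2: best P0=- P1=- P2=NH2
Op 3: best P0=- P1=- P2=NH1
Op 4: best P0=- P1=- P2=NH1
Op 5: best P0=- P1=- P2=NH1
Op 6: best P0=- P1=- P2=NH0
Op 7: best P0=- P1=NH1 P2=NH0
Op 8: best P0=- P1=NH1 P2=NH0

Answer: P0:- P1:NH1 P2:NH0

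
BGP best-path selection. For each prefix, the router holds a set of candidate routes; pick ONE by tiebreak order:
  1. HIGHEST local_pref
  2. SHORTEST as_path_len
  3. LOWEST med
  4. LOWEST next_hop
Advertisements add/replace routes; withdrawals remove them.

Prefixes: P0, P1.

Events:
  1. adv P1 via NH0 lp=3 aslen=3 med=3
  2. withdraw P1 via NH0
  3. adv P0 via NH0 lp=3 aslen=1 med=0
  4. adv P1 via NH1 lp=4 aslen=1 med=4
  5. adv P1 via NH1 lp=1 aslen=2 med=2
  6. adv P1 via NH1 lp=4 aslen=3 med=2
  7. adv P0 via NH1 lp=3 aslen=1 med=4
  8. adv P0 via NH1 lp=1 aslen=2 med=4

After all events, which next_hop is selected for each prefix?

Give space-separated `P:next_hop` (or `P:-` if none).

Op 1: best P0=- P1=NH0
Op 2: best P0=- P1=-
Op 3: best P0=NH0 P1=-
Op 4: best P0=NH0 P1=NH1
Op 5: best P0=NH0 P1=NH1
Op 6: best P0=NH0 P1=NH1
Op 7: best P0=NH0 P1=NH1
Op 8: best P0=NH0 P1=NH1

Answer: P0:NH0 P1:NH1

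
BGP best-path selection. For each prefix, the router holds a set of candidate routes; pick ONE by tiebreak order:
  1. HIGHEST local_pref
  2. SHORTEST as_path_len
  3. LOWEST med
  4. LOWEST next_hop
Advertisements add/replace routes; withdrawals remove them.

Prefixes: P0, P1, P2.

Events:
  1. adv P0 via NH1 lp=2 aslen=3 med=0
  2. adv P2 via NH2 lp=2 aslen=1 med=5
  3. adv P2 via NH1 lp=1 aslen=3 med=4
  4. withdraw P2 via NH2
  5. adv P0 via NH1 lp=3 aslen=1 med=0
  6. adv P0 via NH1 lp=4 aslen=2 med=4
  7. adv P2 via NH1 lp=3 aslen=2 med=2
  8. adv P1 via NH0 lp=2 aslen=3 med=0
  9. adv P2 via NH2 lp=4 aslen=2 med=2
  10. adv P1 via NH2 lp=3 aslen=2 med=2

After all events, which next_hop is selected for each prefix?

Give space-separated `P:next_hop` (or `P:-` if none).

Answer: P0:NH1 P1:NH2 P2:NH2

Derivation:
Op 1: best P0=NH1 P1=- P2=-
Op 2: best P0=NH1 P1=- P2=NH2
Op 3: best P0=NH1 P1=- P2=NH2
Op 4: best P0=NH1 P1=- P2=NH1
Op 5: best P0=NH1 P1=- P2=NH1
Op 6: best P0=NH1 P1=- P2=NH1
Op 7: best P0=NH1 P1=- P2=NH1
Op 8: best P0=NH1 P1=NH0 P2=NH1
Op 9: best P0=NH1 P1=NH0 P2=NH2
Op 10: best P0=NH1 P1=NH2 P2=NH2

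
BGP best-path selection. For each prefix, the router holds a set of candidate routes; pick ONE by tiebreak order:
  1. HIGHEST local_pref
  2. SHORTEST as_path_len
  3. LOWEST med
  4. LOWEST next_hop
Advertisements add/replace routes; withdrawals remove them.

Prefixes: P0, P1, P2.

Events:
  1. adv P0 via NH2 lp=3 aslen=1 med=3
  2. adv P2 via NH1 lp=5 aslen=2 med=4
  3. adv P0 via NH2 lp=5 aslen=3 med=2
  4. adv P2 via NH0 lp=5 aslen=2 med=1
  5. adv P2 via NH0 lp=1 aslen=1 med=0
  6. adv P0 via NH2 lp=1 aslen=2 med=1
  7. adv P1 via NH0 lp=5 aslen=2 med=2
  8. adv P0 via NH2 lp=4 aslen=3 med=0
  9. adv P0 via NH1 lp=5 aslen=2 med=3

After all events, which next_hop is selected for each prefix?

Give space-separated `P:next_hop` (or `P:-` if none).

Answer: P0:NH1 P1:NH0 P2:NH1

Derivation:
Op 1: best P0=NH2 P1=- P2=-
Op 2: best P0=NH2 P1=- P2=NH1
Op 3: best P0=NH2 P1=- P2=NH1
Op 4: best P0=NH2 P1=- P2=NH0
Op 5: best P0=NH2 P1=- P2=NH1
Op 6: best P0=NH2 P1=- P2=NH1
Op 7: best P0=NH2 P1=NH0 P2=NH1
Op 8: best P0=NH2 P1=NH0 P2=NH1
Op 9: best P0=NH1 P1=NH0 P2=NH1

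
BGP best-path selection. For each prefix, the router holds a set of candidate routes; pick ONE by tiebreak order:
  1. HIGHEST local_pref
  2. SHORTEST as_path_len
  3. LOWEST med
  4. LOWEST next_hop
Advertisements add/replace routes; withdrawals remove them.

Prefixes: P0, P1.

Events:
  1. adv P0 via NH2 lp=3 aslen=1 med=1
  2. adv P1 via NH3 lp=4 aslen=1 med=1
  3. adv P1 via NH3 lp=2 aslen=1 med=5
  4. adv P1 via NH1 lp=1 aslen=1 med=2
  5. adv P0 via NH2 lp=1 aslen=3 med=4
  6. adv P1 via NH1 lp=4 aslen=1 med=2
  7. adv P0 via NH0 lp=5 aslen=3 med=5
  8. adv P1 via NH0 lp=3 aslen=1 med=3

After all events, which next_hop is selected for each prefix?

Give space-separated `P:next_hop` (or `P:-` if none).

Answer: P0:NH0 P1:NH1

Derivation:
Op 1: best P0=NH2 P1=-
Op 2: best P0=NH2 P1=NH3
Op 3: best P0=NH2 P1=NH3
Op 4: best P0=NH2 P1=NH3
Op 5: best P0=NH2 P1=NH3
Op 6: best P0=NH2 P1=NH1
Op 7: best P0=NH0 P1=NH1
Op 8: best P0=NH0 P1=NH1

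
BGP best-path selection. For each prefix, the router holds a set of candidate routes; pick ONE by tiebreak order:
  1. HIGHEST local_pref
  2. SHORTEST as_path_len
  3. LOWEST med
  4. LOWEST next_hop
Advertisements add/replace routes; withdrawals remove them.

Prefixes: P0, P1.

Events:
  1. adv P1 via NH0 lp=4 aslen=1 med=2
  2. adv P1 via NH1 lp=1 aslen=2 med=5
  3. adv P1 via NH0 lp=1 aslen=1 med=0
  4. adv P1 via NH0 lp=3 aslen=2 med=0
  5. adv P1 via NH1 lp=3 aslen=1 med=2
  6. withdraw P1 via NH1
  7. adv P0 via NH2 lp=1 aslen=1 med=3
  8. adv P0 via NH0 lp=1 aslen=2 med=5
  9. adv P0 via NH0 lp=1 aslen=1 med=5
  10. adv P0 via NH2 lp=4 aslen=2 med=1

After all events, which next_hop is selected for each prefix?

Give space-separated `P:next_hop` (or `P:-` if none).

Op 1: best P0=- P1=NH0
Op 2: best P0=- P1=NH0
Op 3: best P0=- P1=NH0
Op 4: best P0=- P1=NH0
Op 5: best P0=- P1=NH1
Op 6: best P0=- P1=NH0
Op 7: best P0=NH2 P1=NH0
Op 8: best P0=NH2 P1=NH0
Op 9: best P0=NH2 P1=NH0
Op 10: best P0=NH2 P1=NH0

Answer: P0:NH2 P1:NH0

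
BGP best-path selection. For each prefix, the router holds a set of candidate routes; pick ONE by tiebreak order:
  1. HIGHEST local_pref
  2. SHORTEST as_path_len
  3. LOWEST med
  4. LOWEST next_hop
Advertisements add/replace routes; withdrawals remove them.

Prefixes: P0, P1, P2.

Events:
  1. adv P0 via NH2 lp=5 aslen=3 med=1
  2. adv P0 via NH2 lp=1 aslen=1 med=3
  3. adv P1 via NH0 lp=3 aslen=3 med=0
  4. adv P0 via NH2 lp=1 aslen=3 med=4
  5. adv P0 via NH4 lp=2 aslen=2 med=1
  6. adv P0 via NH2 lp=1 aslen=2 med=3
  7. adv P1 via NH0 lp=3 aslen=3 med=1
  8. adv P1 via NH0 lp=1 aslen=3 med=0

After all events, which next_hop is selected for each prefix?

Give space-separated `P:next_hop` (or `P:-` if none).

Answer: P0:NH4 P1:NH0 P2:-

Derivation:
Op 1: best P0=NH2 P1=- P2=-
Op 2: best P0=NH2 P1=- P2=-
Op 3: best P0=NH2 P1=NH0 P2=-
Op 4: best P0=NH2 P1=NH0 P2=-
Op 5: best P0=NH4 P1=NH0 P2=-
Op 6: best P0=NH4 P1=NH0 P2=-
Op 7: best P0=NH4 P1=NH0 P2=-
Op 8: best P0=NH4 P1=NH0 P2=-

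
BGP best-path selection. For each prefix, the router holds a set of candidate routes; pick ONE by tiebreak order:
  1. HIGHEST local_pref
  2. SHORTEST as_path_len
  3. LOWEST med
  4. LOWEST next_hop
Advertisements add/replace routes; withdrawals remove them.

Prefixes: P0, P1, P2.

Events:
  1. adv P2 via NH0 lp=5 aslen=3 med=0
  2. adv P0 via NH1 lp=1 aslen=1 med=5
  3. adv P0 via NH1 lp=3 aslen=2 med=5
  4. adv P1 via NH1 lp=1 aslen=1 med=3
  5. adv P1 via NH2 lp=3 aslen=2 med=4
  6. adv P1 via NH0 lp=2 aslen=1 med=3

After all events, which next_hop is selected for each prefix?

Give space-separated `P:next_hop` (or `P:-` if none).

Op 1: best P0=- P1=- P2=NH0
Op 2: best P0=NH1 P1=- P2=NH0
Op 3: best P0=NH1 P1=- P2=NH0
Op 4: best P0=NH1 P1=NH1 P2=NH0
Op 5: best P0=NH1 P1=NH2 P2=NH0
Op 6: best P0=NH1 P1=NH2 P2=NH0

Answer: P0:NH1 P1:NH2 P2:NH0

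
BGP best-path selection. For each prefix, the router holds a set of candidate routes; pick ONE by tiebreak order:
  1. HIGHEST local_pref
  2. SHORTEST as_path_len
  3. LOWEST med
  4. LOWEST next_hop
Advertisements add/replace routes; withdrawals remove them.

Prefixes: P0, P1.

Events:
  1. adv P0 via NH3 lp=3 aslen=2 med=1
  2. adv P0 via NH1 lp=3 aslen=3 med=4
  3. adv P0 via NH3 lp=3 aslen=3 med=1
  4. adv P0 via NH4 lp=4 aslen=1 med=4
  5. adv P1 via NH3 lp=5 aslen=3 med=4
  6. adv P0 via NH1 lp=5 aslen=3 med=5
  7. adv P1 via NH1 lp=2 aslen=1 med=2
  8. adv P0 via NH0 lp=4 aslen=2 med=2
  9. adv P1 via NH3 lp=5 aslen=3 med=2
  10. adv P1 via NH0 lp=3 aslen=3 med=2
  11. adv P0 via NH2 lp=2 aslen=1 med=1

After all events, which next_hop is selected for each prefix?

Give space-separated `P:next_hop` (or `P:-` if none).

Op 1: best P0=NH3 P1=-
Op 2: best P0=NH3 P1=-
Op 3: best P0=NH3 P1=-
Op 4: best P0=NH4 P1=-
Op 5: best P0=NH4 P1=NH3
Op 6: best P0=NH1 P1=NH3
Op 7: best P0=NH1 P1=NH3
Op 8: best P0=NH1 P1=NH3
Op 9: best P0=NH1 P1=NH3
Op 10: best P0=NH1 P1=NH3
Op 11: best P0=NH1 P1=NH3

Answer: P0:NH1 P1:NH3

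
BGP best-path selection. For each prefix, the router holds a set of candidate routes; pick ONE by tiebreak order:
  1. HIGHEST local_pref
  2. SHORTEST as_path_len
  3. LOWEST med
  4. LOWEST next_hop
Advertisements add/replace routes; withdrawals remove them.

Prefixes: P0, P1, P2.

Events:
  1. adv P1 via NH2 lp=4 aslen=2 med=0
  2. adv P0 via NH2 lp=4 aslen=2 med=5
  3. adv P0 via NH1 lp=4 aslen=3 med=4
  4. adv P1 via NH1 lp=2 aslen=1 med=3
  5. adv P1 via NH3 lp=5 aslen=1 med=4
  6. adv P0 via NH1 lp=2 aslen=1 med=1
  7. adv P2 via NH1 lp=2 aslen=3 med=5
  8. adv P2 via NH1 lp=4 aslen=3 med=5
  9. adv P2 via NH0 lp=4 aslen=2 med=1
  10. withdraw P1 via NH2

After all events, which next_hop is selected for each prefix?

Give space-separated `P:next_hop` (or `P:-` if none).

Answer: P0:NH2 P1:NH3 P2:NH0

Derivation:
Op 1: best P0=- P1=NH2 P2=-
Op 2: best P0=NH2 P1=NH2 P2=-
Op 3: best P0=NH2 P1=NH2 P2=-
Op 4: best P0=NH2 P1=NH2 P2=-
Op 5: best P0=NH2 P1=NH3 P2=-
Op 6: best P0=NH2 P1=NH3 P2=-
Op 7: best P0=NH2 P1=NH3 P2=NH1
Op 8: best P0=NH2 P1=NH3 P2=NH1
Op 9: best P0=NH2 P1=NH3 P2=NH0
Op 10: best P0=NH2 P1=NH3 P2=NH0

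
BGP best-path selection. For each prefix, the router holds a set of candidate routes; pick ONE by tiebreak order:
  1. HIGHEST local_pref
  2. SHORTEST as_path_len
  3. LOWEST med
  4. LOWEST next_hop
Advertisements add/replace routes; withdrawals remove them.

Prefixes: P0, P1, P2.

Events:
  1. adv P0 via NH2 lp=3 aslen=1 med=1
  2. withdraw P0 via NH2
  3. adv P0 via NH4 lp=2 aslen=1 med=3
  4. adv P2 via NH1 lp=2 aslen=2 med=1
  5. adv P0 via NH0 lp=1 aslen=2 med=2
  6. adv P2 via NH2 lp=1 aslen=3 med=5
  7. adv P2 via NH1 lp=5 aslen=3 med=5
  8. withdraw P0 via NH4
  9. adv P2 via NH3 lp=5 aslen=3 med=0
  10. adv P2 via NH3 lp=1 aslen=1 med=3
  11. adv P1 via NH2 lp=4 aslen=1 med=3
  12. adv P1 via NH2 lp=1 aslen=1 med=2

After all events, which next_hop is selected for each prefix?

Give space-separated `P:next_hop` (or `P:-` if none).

Answer: P0:NH0 P1:NH2 P2:NH1

Derivation:
Op 1: best P0=NH2 P1=- P2=-
Op 2: best P0=- P1=- P2=-
Op 3: best P0=NH4 P1=- P2=-
Op 4: best P0=NH4 P1=- P2=NH1
Op 5: best P0=NH4 P1=- P2=NH1
Op 6: best P0=NH4 P1=- P2=NH1
Op 7: best P0=NH4 P1=- P2=NH1
Op 8: best P0=NH0 P1=- P2=NH1
Op 9: best P0=NH0 P1=- P2=NH3
Op 10: best P0=NH0 P1=- P2=NH1
Op 11: best P0=NH0 P1=NH2 P2=NH1
Op 12: best P0=NH0 P1=NH2 P2=NH1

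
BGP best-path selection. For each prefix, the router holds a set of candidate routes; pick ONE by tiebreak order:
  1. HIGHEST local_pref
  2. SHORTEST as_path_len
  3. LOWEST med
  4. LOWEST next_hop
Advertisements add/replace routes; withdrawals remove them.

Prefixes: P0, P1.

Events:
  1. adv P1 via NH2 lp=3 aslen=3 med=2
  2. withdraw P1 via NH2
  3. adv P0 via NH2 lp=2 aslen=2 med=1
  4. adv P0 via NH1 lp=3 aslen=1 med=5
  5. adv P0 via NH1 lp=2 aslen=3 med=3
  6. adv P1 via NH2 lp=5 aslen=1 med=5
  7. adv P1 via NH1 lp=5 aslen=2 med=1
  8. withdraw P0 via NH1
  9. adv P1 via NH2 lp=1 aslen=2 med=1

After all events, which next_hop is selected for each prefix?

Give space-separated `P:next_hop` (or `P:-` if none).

Op 1: best P0=- P1=NH2
Op 2: best P0=- P1=-
Op 3: best P0=NH2 P1=-
Op 4: best P0=NH1 P1=-
Op 5: best P0=NH2 P1=-
Op 6: best P0=NH2 P1=NH2
Op 7: best P0=NH2 P1=NH2
Op 8: best P0=NH2 P1=NH2
Op 9: best P0=NH2 P1=NH1

Answer: P0:NH2 P1:NH1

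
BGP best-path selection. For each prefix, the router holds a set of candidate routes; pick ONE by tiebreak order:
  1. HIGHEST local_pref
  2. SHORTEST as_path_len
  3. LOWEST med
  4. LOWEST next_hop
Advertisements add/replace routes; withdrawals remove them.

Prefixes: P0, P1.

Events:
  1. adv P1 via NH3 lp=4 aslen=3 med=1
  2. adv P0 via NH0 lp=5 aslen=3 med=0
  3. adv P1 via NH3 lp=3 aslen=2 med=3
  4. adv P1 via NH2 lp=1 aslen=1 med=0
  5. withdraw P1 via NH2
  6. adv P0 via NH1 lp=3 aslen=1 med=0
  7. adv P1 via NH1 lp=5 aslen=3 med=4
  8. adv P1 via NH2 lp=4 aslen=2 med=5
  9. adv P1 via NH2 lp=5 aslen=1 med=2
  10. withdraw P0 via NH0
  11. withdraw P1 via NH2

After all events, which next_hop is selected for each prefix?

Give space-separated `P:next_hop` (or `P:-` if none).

Op 1: best P0=- P1=NH3
Op 2: best P0=NH0 P1=NH3
Op 3: best P0=NH0 P1=NH3
Op 4: best P0=NH0 P1=NH3
Op 5: best P0=NH0 P1=NH3
Op 6: best P0=NH0 P1=NH3
Op 7: best P0=NH0 P1=NH1
Op 8: best P0=NH0 P1=NH1
Op 9: best P0=NH0 P1=NH2
Op 10: best P0=NH1 P1=NH2
Op 11: best P0=NH1 P1=NH1

Answer: P0:NH1 P1:NH1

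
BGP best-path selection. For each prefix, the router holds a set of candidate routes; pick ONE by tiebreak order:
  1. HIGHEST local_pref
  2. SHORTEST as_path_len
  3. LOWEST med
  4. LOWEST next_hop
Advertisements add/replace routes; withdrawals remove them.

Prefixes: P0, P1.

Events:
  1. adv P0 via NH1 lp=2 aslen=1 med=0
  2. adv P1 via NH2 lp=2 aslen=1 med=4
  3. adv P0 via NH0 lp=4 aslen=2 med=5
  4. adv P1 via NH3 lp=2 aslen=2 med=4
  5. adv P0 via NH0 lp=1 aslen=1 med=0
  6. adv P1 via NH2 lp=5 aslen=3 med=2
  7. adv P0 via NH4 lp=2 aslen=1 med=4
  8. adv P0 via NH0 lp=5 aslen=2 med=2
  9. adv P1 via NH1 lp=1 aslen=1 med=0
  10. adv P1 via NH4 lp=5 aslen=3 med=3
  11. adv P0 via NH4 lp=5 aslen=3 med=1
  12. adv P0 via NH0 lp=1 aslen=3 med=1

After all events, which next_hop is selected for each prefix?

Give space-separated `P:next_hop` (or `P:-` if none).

Answer: P0:NH4 P1:NH2

Derivation:
Op 1: best P0=NH1 P1=-
Op 2: best P0=NH1 P1=NH2
Op 3: best P0=NH0 P1=NH2
Op 4: best P0=NH0 P1=NH2
Op 5: best P0=NH1 P1=NH2
Op 6: best P0=NH1 P1=NH2
Op 7: best P0=NH1 P1=NH2
Op 8: best P0=NH0 P1=NH2
Op 9: best P0=NH0 P1=NH2
Op 10: best P0=NH0 P1=NH2
Op 11: best P0=NH0 P1=NH2
Op 12: best P0=NH4 P1=NH2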